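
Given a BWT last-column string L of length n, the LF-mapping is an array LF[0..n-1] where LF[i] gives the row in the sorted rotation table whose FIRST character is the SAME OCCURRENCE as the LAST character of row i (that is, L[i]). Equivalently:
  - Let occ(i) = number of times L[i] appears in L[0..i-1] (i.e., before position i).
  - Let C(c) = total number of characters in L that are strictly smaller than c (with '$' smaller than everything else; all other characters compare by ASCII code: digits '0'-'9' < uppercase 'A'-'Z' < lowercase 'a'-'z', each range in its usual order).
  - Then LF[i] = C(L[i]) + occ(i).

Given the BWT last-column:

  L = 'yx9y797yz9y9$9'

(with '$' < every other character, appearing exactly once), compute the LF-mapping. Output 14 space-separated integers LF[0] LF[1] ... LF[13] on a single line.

Answer: 9 8 3 10 1 4 2 11 13 5 12 6 0 7

Derivation:
Char counts: '$':1, '7':2, '9':5, 'x':1, 'y':4, 'z':1
C (first-col start): C('$')=0, C('7')=1, C('9')=3, C('x')=8, C('y')=9, C('z')=13
L[0]='y': occ=0, LF[0]=C('y')+0=9+0=9
L[1]='x': occ=0, LF[1]=C('x')+0=8+0=8
L[2]='9': occ=0, LF[2]=C('9')+0=3+0=3
L[3]='y': occ=1, LF[3]=C('y')+1=9+1=10
L[4]='7': occ=0, LF[4]=C('7')+0=1+0=1
L[5]='9': occ=1, LF[5]=C('9')+1=3+1=4
L[6]='7': occ=1, LF[6]=C('7')+1=1+1=2
L[7]='y': occ=2, LF[7]=C('y')+2=9+2=11
L[8]='z': occ=0, LF[8]=C('z')+0=13+0=13
L[9]='9': occ=2, LF[9]=C('9')+2=3+2=5
L[10]='y': occ=3, LF[10]=C('y')+3=9+3=12
L[11]='9': occ=3, LF[11]=C('9')+3=3+3=6
L[12]='$': occ=0, LF[12]=C('$')+0=0+0=0
L[13]='9': occ=4, LF[13]=C('9')+4=3+4=7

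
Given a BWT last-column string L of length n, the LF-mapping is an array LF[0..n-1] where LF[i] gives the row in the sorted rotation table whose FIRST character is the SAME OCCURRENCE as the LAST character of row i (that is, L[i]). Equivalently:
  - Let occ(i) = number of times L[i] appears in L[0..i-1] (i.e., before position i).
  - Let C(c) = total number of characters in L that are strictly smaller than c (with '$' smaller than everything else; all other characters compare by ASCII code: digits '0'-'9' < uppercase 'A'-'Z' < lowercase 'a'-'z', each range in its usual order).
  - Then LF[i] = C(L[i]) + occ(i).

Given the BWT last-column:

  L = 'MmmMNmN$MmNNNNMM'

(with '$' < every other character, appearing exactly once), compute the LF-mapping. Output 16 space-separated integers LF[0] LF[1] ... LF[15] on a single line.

Answer: 1 12 13 2 6 14 7 0 3 15 8 9 10 11 4 5

Derivation:
Char counts: '$':1, 'M':5, 'N':6, 'm':4
C (first-col start): C('$')=0, C('M')=1, C('N')=6, C('m')=12
L[0]='M': occ=0, LF[0]=C('M')+0=1+0=1
L[1]='m': occ=0, LF[1]=C('m')+0=12+0=12
L[2]='m': occ=1, LF[2]=C('m')+1=12+1=13
L[3]='M': occ=1, LF[3]=C('M')+1=1+1=2
L[4]='N': occ=0, LF[4]=C('N')+0=6+0=6
L[5]='m': occ=2, LF[5]=C('m')+2=12+2=14
L[6]='N': occ=1, LF[6]=C('N')+1=6+1=7
L[7]='$': occ=0, LF[7]=C('$')+0=0+0=0
L[8]='M': occ=2, LF[8]=C('M')+2=1+2=3
L[9]='m': occ=3, LF[9]=C('m')+3=12+3=15
L[10]='N': occ=2, LF[10]=C('N')+2=6+2=8
L[11]='N': occ=3, LF[11]=C('N')+3=6+3=9
L[12]='N': occ=4, LF[12]=C('N')+4=6+4=10
L[13]='N': occ=5, LF[13]=C('N')+5=6+5=11
L[14]='M': occ=3, LF[14]=C('M')+3=1+3=4
L[15]='M': occ=4, LF[15]=C('M')+4=1+4=5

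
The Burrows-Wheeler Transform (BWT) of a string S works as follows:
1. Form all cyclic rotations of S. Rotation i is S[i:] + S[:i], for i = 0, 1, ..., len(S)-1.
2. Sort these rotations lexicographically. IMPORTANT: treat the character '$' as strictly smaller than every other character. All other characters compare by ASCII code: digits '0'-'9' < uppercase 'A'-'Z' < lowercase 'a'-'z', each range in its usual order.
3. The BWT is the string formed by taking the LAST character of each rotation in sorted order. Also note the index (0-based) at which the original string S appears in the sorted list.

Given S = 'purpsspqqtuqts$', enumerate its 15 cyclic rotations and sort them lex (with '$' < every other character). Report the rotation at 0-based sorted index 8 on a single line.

Answer: s$purpsspqqtuqt

Derivation:
All 15 rotations (rotation i = S[i:]+S[:i]):
  rot[0] = purpsspqqtuqts$
  rot[1] = urpsspqqtuqts$p
  rot[2] = rpsspqqtuqts$pu
  rot[3] = psspqqtuqts$pur
  rot[4] = sspqqtuqts$purp
  rot[5] = spqqtuqts$purps
  rot[6] = pqqtuqts$purpss
  rot[7] = qqtuqts$purpssp
  rot[8] = qtuqts$purpsspq
  rot[9] = tuqts$purpsspqq
  rot[10] = uqts$purpsspqqt
  rot[11] = qts$purpsspqqtu
  rot[12] = ts$purpsspqqtuq
  rot[13] = s$purpsspqqtuqt
  rot[14] = $purpsspqqtuqts
Sorted (with $ < everything):
  sorted[0] = $purpsspqqtuqts
  sorted[1] = pqqtuqts$purpss
  sorted[2] = psspqqtuqts$pur
  sorted[3] = purpsspqqtuqts$
  sorted[4] = qqtuqts$purpssp
  sorted[5] = qts$purpsspqqtu
  sorted[6] = qtuqts$purpsspq
  sorted[7] = rpsspqqtuqts$pu
  sorted[8] = s$purpsspqqtuqt
  sorted[9] = spqqtuqts$purps
  sorted[10] = sspqqtuqts$purp
  sorted[11] = ts$purpsspqqtuq
  sorted[12] = tuqts$purpsspqq
  sorted[13] = uqts$purpsspqqt
  sorted[14] = urpsspqqtuqts$p
sorted[8] = s$purpsspqqtuqt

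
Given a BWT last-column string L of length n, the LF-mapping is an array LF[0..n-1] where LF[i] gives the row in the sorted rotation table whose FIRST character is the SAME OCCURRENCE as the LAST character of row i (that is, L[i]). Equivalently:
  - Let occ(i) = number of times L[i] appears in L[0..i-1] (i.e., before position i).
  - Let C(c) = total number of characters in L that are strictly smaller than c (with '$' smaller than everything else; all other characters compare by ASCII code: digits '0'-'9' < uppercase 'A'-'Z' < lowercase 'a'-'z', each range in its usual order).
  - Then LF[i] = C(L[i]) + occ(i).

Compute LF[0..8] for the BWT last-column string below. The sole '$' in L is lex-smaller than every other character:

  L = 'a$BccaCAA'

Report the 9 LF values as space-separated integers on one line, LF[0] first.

Answer: 5 0 3 7 8 6 4 1 2

Derivation:
Char counts: '$':1, 'A':2, 'B':1, 'C':1, 'a':2, 'c':2
C (first-col start): C('$')=0, C('A')=1, C('B')=3, C('C')=4, C('a')=5, C('c')=7
L[0]='a': occ=0, LF[0]=C('a')+0=5+0=5
L[1]='$': occ=0, LF[1]=C('$')+0=0+0=0
L[2]='B': occ=0, LF[2]=C('B')+0=3+0=3
L[3]='c': occ=0, LF[3]=C('c')+0=7+0=7
L[4]='c': occ=1, LF[4]=C('c')+1=7+1=8
L[5]='a': occ=1, LF[5]=C('a')+1=5+1=6
L[6]='C': occ=0, LF[6]=C('C')+0=4+0=4
L[7]='A': occ=0, LF[7]=C('A')+0=1+0=1
L[8]='A': occ=1, LF[8]=C('A')+1=1+1=2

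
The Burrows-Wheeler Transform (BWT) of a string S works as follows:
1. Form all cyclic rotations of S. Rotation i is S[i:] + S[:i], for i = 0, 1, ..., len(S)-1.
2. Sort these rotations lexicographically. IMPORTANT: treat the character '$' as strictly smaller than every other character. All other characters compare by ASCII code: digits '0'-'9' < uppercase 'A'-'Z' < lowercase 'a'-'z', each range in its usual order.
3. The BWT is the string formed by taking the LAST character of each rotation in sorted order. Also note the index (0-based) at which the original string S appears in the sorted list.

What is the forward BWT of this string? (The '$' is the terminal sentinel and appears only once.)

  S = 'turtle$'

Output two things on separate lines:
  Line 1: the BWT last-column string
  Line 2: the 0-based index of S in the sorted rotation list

Answer: eltur$t
5

Derivation:
All 7 rotations (rotation i = S[i:]+S[:i]):
  rot[0] = turtle$
  rot[1] = urtle$t
  rot[2] = rtle$tu
  rot[3] = tle$tur
  rot[4] = le$turt
  rot[5] = e$turtl
  rot[6] = $turtle
Sorted (with $ < everything):
  sorted[0] = $turtle  (last char: 'e')
  sorted[1] = e$turtl  (last char: 'l')
  sorted[2] = le$turt  (last char: 't')
  sorted[3] = rtle$tu  (last char: 'u')
  sorted[4] = tle$tur  (last char: 'r')
  sorted[5] = turtle$  (last char: '$')
  sorted[6] = urtle$t  (last char: 't')
Last column: eltur$t
Original string S is at sorted index 5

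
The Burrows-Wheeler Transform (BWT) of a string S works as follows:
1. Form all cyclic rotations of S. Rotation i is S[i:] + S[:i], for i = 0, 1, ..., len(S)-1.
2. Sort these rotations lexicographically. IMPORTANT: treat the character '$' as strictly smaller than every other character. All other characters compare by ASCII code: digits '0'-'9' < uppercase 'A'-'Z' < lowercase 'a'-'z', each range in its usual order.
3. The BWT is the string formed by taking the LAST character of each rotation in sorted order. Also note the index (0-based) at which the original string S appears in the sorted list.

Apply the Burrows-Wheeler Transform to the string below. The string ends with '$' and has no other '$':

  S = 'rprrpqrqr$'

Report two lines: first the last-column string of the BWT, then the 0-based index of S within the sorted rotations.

All 10 rotations (rotation i = S[i:]+S[:i]):
  rot[0] = rprrpqrqr$
  rot[1] = prrpqrqr$r
  rot[2] = rrpqrqr$rp
  rot[3] = rpqrqr$rpr
  rot[4] = pqrqr$rprr
  rot[5] = qrqr$rprrp
  rot[6] = rqr$rprrpq
  rot[7] = qr$rprrpqr
  rot[8] = r$rprrpqrq
  rot[9] = $rprrpqrqr
Sorted (with $ < everything):
  sorted[0] = $rprrpqrqr  (last char: 'r')
  sorted[1] = pqrqr$rprr  (last char: 'r')
  sorted[2] = prrpqrqr$r  (last char: 'r')
  sorted[3] = qr$rprrpqr  (last char: 'r')
  sorted[4] = qrqr$rprrp  (last char: 'p')
  sorted[5] = r$rprrpqrq  (last char: 'q')
  sorted[6] = rpqrqr$rpr  (last char: 'r')
  sorted[7] = rprrpqrqr$  (last char: '$')
  sorted[8] = rqr$rprrpq  (last char: 'q')
  sorted[9] = rrpqrqr$rp  (last char: 'p')
Last column: rrrrpqr$qp
Original string S is at sorted index 7

Answer: rrrrpqr$qp
7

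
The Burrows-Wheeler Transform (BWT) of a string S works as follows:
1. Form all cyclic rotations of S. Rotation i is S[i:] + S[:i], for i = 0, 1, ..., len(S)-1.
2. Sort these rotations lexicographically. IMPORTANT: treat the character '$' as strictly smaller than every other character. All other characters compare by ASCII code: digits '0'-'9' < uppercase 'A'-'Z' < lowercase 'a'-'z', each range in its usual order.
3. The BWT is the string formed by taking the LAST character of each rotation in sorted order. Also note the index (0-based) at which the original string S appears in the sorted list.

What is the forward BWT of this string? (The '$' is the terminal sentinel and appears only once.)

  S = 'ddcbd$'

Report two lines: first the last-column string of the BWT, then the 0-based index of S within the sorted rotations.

All 6 rotations (rotation i = S[i:]+S[:i]):
  rot[0] = ddcbd$
  rot[1] = dcbd$d
  rot[2] = cbd$dd
  rot[3] = bd$ddc
  rot[4] = d$ddcb
  rot[5] = $ddcbd
Sorted (with $ < everything):
  sorted[0] = $ddcbd  (last char: 'd')
  sorted[1] = bd$ddc  (last char: 'c')
  sorted[2] = cbd$dd  (last char: 'd')
  sorted[3] = d$ddcb  (last char: 'b')
  sorted[4] = dcbd$d  (last char: 'd')
  sorted[5] = ddcbd$  (last char: '$')
Last column: dcdbd$
Original string S is at sorted index 5

Answer: dcdbd$
5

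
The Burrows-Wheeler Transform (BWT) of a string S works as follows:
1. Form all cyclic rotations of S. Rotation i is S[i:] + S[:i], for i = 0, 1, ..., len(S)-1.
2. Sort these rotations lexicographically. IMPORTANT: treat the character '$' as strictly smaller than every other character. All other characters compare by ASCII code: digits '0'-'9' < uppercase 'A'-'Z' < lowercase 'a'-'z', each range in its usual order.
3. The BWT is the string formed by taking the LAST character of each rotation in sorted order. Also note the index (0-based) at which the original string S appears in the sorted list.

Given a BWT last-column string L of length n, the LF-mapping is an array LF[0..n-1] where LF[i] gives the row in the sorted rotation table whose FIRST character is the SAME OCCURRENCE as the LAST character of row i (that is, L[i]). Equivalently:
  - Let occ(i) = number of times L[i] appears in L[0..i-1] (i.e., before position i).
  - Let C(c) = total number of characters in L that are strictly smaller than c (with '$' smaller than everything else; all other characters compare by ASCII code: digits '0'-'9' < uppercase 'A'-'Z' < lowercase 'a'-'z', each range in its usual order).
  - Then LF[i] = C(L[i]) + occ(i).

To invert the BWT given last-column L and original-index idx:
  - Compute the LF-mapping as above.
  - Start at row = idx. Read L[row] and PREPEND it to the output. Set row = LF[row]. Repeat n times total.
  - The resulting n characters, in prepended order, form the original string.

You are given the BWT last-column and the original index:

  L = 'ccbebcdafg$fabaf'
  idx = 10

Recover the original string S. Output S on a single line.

LF mapping: 7 8 4 11 5 9 10 1 12 15 0 13 2 6 3 14
Walk LF starting at row 10, prepending L[row]:
  step 1: row=10, L[10]='$', prepend. Next row=LF[10]=0
  step 2: row=0, L[0]='c', prepend. Next row=LF[0]=7
  step 3: row=7, L[7]='a', prepend. Next row=LF[7]=1
  step 4: row=1, L[1]='c', prepend. Next row=LF[1]=8
  step 5: row=8, L[8]='f', prepend. Next row=LF[8]=12
  step 6: row=12, L[12]='a', prepend. Next row=LF[12]=2
  step 7: row=2, L[2]='b', prepend. Next row=LF[2]=4
  step 8: row=4, L[4]='b', prepend. Next row=LF[4]=5
  step 9: row=5, L[5]='c', prepend. Next row=LF[5]=9
  step 10: row=9, L[9]='g', prepend. Next row=LF[9]=15
  step 11: row=15, L[15]='f', prepend. Next row=LF[15]=14
  step 12: row=14, L[14]='a', prepend. Next row=LF[14]=3
  step 13: row=3, L[3]='e', prepend. Next row=LF[3]=11
  step 14: row=11, L[11]='f', prepend. Next row=LF[11]=13
  step 15: row=13, L[13]='b', prepend. Next row=LF[13]=6
  step 16: row=6, L[6]='d', prepend. Next row=LF[6]=10
Reversed output: dbfeafgcbbafcac$

Answer: dbfeafgcbbafcac$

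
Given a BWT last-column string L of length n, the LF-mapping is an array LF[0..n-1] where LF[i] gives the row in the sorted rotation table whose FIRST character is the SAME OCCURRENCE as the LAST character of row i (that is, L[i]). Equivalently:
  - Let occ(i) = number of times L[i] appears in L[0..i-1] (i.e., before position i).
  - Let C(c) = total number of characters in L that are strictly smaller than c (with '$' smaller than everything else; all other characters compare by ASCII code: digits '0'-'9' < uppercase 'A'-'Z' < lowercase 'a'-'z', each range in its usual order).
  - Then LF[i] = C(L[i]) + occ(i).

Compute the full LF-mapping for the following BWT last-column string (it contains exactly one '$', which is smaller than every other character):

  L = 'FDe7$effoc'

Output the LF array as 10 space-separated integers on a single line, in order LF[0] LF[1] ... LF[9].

Char counts: '$':1, '7':1, 'D':1, 'F':1, 'c':1, 'e':2, 'f':2, 'o':1
C (first-col start): C('$')=0, C('7')=1, C('D')=2, C('F')=3, C('c')=4, C('e')=5, C('f')=7, C('o')=9
L[0]='F': occ=0, LF[0]=C('F')+0=3+0=3
L[1]='D': occ=0, LF[1]=C('D')+0=2+0=2
L[2]='e': occ=0, LF[2]=C('e')+0=5+0=5
L[3]='7': occ=0, LF[3]=C('7')+0=1+0=1
L[4]='$': occ=0, LF[4]=C('$')+0=0+0=0
L[5]='e': occ=1, LF[5]=C('e')+1=5+1=6
L[6]='f': occ=0, LF[6]=C('f')+0=7+0=7
L[7]='f': occ=1, LF[7]=C('f')+1=7+1=8
L[8]='o': occ=0, LF[8]=C('o')+0=9+0=9
L[9]='c': occ=0, LF[9]=C('c')+0=4+0=4

Answer: 3 2 5 1 0 6 7 8 9 4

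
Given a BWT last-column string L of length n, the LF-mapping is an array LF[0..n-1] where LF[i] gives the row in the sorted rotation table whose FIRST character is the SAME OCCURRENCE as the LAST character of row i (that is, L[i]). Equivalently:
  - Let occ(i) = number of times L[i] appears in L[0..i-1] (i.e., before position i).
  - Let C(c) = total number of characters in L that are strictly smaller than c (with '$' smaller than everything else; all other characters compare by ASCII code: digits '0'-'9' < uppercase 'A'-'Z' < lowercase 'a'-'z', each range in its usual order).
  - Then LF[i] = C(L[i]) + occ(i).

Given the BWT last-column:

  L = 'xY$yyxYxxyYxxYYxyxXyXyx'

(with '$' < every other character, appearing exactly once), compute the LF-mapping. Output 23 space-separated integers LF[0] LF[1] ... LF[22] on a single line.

Answer: 8 3 0 17 18 9 4 10 11 19 5 12 13 6 7 14 20 15 1 21 2 22 16

Derivation:
Char counts: '$':1, 'X':2, 'Y':5, 'x':9, 'y':6
C (first-col start): C('$')=0, C('X')=1, C('Y')=3, C('x')=8, C('y')=17
L[0]='x': occ=0, LF[0]=C('x')+0=8+0=8
L[1]='Y': occ=0, LF[1]=C('Y')+0=3+0=3
L[2]='$': occ=0, LF[2]=C('$')+0=0+0=0
L[3]='y': occ=0, LF[3]=C('y')+0=17+0=17
L[4]='y': occ=1, LF[4]=C('y')+1=17+1=18
L[5]='x': occ=1, LF[5]=C('x')+1=8+1=9
L[6]='Y': occ=1, LF[6]=C('Y')+1=3+1=4
L[7]='x': occ=2, LF[7]=C('x')+2=8+2=10
L[8]='x': occ=3, LF[8]=C('x')+3=8+3=11
L[9]='y': occ=2, LF[9]=C('y')+2=17+2=19
L[10]='Y': occ=2, LF[10]=C('Y')+2=3+2=5
L[11]='x': occ=4, LF[11]=C('x')+4=8+4=12
L[12]='x': occ=5, LF[12]=C('x')+5=8+5=13
L[13]='Y': occ=3, LF[13]=C('Y')+3=3+3=6
L[14]='Y': occ=4, LF[14]=C('Y')+4=3+4=7
L[15]='x': occ=6, LF[15]=C('x')+6=8+6=14
L[16]='y': occ=3, LF[16]=C('y')+3=17+3=20
L[17]='x': occ=7, LF[17]=C('x')+7=8+7=15
L[18]='X': occ=0, LF[18]=C('X')+0=1+0=1
L[19]='y': occ=4, LF[19]=C('y')+4=17+4=21
L[20]='X': occ=1, LF[20]=C('X')+1=1+1=2
L[21]='y': occ=5, LF[21]=C('y')+5=17+5=22
L[22]='x': occ=8, LF[22]=C('x')+8=8+8=16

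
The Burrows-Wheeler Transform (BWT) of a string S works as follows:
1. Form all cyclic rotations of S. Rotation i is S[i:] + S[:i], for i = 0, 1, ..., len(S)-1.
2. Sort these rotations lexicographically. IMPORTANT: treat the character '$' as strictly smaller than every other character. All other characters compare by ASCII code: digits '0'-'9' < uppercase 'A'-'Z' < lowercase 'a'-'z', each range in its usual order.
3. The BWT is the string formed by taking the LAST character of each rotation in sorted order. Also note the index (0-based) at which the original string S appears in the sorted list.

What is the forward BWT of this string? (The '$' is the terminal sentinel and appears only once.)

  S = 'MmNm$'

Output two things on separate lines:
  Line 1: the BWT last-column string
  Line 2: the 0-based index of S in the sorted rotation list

All 5 rotations (rotation i = S[i:]+S[:i]):
  rot[0] = MmNm$
  rot[1] = mNm$M
  rot[2] = Nm$Mm
  rot[3] = m$MmN
  rot[4] = $MmNm
Sorted (with $ < everything):
  sorted[0] = $MmNm  (last char: 'm')
  sorted[1] = MmNm$  (last char: '$')
  sorted[2] = Nm$Mm  (last char: 'm')
  sorted[3] = m$MmN  (last char: 'N')
  sorted[4] = mNm$M  (last char: 'M')
Last column: m$mNM
Original string S is at sorted index 1

Answer: m$mNM
1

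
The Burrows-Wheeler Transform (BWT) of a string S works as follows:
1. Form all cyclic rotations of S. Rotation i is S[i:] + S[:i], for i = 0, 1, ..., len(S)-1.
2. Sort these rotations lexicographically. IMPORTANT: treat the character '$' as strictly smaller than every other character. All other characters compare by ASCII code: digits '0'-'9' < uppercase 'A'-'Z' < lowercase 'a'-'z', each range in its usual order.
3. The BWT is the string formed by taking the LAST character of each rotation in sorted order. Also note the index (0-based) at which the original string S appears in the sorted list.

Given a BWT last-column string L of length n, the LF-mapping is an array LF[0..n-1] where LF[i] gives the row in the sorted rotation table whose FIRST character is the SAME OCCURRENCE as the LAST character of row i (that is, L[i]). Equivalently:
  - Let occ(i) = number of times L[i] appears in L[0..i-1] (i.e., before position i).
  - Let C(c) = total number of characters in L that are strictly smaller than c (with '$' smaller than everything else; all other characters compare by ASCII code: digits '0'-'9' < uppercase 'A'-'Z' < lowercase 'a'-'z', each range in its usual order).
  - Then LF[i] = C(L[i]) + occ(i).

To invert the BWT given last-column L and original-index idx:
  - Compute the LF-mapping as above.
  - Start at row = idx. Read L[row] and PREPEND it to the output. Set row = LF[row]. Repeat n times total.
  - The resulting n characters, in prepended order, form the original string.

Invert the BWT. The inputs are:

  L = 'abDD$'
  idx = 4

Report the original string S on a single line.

LF mapping: 3 4 1 2 0
Walk LF starting at row 4, prepending L[row]:
  step 1: row=4, L[4]='$', prepend. Next row=LF[4]=0
  step 2: row=0, L[0]='a', prepend. Next row=LF[0]=3
  step 3: row=3, L[3]='D', prepend. Next row=LF[3]=2
  step 4: row=2, L[2]='D', prepend. Next row=LF[2]=1
  step 5: row=1, L[1]='b', prepend. Next row=LF[1]=4
Reversed output: bDDa$

Answer: bDDa$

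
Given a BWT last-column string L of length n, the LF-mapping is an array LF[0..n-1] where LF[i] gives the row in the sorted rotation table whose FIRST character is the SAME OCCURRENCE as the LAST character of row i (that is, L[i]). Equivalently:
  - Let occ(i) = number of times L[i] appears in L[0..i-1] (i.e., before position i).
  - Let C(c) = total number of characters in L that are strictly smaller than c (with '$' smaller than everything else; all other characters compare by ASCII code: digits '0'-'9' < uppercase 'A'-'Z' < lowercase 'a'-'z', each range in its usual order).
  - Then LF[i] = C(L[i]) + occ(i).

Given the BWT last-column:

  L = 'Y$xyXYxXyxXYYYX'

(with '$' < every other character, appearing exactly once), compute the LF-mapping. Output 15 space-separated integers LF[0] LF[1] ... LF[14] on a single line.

Char counts: '$':1, 'X':4, 'Y':5, 'x':3, 'y':2
C (first-col start): C('$')=0, C('X')=1, C('Y')=5, C('x')=10, C('y')=13
L[0]='Y': occ=0, LF[0]=C('Y')+0=5+0=5
L[1]='$': occ=0, LF[1]=C('$')+0=0+0=0
L[2]='x': occ=0, LF[2]=C('x')+0=10+0=10
L[3]='y': occ=0, LF[3]=C('y')+0=13+0=13
L[4]='X': occ=0, LF[4]=C('X')+0=1+0=1
L[5]='Y': occ=1, LF[5]=C('Y')+1=5+1=6
L[6]='x': occ=1, LF[6]=C('x')+1=10+1=11
L[7]='X': occ=1, LF[7]=C('X')+1=1+1=2
L[8]='y': occ=1, LF[8]=C('y')+1=13+1=14
L[9]='x': occ=2, LF[9]=C('x')+2=10+2=12
L[10]='X': occ=2, LF[10]=C('X')+2=1+2=3
L[11]='Y': occ=2, LF[11]=C('Y')+2=5+2=7
L[12]='Y': occ=3, LF[12]=C('Y')+3=5+3=8
L[13]='Y': occ=4, LF[13]=C('Y')+4=5+4=9
L[14]='X': occ=3, LF[14]=C('X')+3=1+3=4

Answer: 5 0 10 13 1 6 11 2 14 12 3 7 8 9 4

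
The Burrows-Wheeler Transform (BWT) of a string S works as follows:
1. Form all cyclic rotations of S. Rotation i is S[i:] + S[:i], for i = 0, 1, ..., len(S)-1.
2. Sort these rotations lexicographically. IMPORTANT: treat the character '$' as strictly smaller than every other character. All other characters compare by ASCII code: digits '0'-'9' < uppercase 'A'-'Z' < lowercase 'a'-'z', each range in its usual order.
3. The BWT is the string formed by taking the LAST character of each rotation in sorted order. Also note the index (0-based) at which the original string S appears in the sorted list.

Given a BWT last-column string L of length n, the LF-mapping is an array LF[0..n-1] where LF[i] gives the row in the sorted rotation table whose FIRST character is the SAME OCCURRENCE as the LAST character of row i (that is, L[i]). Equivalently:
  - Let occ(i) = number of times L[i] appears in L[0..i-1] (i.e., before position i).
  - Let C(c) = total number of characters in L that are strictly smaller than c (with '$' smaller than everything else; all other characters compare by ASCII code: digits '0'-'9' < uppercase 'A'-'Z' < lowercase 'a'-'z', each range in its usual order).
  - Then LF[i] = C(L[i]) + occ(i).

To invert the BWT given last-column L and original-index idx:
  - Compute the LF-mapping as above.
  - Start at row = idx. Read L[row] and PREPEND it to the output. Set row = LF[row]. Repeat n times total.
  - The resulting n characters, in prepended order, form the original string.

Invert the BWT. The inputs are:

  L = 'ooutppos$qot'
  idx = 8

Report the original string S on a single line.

Answer: sqtoppotuoo$

Derivation:
LF mapping: 1 2 11 9 5 6 3 8 0 7 4 10
Walk LF starting at row 8, prepending L[row]:
  step 1: row=8, L[8]='$', prepend. Next row=LF[8]=0
  step 2: row=0, L[0]='o', prepend. Next row=LF[0]=1
  step 3: row=1, L[1]='o', prepend. Next row=LF[1]=2
  step 4: row=2, L[2]='u', prepend. Next row=LF[2]=11
  step 5: row=11, L[11]='t', prepend. Next row=LF[11]=10
  step 6: row=10, L[10]='o', prepend. Next row=LF[10]=4
  step 7: row=4, L[4]='p', prepend. Next row=LF[4]=5
  step 8: row=5, L[5]='p', prepend. Next row=LF[5]=6
  step 9: row=6, L[6]='o', prepend. Next row=LF[6]=3
  step 10: row=3, L[3]='t', prepend. Next row=LF[3]=9
  step 11: row=9, L[9]='q', prepend. Next row=LF[9]=7
  step 12: row=7, L[7]='s', prepend. Next row=LF[7]=8
Reversed output: sqtoppotuoo$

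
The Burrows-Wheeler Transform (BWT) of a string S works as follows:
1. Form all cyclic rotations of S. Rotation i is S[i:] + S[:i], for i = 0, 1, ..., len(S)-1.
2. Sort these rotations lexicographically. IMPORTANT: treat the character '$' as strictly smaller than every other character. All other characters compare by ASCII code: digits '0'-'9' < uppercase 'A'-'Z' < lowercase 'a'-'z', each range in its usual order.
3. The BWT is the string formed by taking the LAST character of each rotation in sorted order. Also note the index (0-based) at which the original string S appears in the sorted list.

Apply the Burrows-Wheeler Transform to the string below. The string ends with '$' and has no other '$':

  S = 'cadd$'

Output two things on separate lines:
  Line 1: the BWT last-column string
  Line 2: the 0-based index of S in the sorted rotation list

Answer: dc$da
2

Derivation:
All 5 rotations (rotation i = S[i:]+S[:i]):
  rot[0] = cadd$
  rot[1] = add$c
  rot[2] = dd$ca
  rot[3] = d$cad
  rot[4] = $cadd
Sorted (with $ < everything):
  sorted[0] = $cadd  (last char: 'd')
  sorted[1] = add$c  (last char: 'c')
  sorted[2] = cadd$  (last char: '$')
  sorted[3] = d$cad  (last char: 'd')
  sorted[4] = dd$ca  (last char: 'a')
Last column: dc$da
Original string S is at sorted index 2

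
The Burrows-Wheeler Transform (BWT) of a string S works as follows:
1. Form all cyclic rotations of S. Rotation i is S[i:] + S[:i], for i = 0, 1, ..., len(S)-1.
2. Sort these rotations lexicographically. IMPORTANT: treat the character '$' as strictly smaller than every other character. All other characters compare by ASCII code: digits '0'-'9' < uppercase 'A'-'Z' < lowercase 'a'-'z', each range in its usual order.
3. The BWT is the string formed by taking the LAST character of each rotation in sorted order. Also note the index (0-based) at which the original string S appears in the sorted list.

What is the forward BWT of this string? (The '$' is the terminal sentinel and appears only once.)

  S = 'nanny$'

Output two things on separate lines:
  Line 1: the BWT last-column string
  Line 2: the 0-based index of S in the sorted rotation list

Answer: yn$ann
2

Derivation:
All 6 rotations (rotation i = S[i:]+S[:i]):
  rot[0] = nanny$
  rot[1] = anny$n
  rot[2] = nny$na
  rot[3] = ny$nan
  rot[4] = y$nann
  rot[5] = $nanny
Sorted (with $ < everything):
  sorted[0] = $nanny  (last char: 'y')
  sorted[1] = anny$n  (last char: 'n')
  sorted[2] = nanny$  (last char: '$')
  sorted[3] = nny$na  (last char: 'a')
  sorted[4] = ny$nan  (last char: 'n')
  sorted[5] = y$nann  (last char: 'n')
Last column: yn$ann
Original string S is at sorted index 2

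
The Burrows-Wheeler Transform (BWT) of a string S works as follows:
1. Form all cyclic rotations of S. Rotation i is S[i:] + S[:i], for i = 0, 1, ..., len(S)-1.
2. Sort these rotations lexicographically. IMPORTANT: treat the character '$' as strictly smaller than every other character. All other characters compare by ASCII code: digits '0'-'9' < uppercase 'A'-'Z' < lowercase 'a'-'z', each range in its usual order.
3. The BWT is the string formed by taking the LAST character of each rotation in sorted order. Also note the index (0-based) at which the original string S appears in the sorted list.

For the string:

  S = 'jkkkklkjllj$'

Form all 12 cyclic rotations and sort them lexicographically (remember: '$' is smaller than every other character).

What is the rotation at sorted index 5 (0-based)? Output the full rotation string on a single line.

Answer: kkkklkjllj$j

Derivation:
All 12 rotations (rotation i = S[i:]+S[:i]):
  rot[0] = jkkkklkjllj$
  rot[1] = kkkklkjllj$j
  rot[2] = kkklkjllj$jk
  rot[3] = kklkjllj$jkk
  rot[4] = klkjllj$jkkk
  rot[5] = lkjllj$jkkkk
  rot[6] = kjllj$jkkkkl
  rot[7] = jllj$jkkkklk
  rot[8] = llj$jkkkklkj
  rot[9] = lj$jkkkklkjl
  rot[10] = j$jkkkklkjll
  rot[11] = $jkkkklkjllj
Sorted (with $ < everything):
  sorted[0] = $jkkkklkjllj
  sorted[1] = j$jkkkklkjll
  sorted[2] = jkkkklkjllj$
  sorted[3] = jllj$jkkkklk
  sorted[4] = kjllj$jkkkkl
  sorted[5] = kkkklkjllj$j
  sorted[6] = kkklkjllj$jk
  sorted[7] = kklkjllj$jkk
  sorted[8] = klkjllj$jkkk
  sorted[9] = lj$jkkkklkjl
  sorted[10] = lkjllj$jkkkk
  sorted[11] = llj$jkkkklkj
sorted[5] = kkkklkjllj$j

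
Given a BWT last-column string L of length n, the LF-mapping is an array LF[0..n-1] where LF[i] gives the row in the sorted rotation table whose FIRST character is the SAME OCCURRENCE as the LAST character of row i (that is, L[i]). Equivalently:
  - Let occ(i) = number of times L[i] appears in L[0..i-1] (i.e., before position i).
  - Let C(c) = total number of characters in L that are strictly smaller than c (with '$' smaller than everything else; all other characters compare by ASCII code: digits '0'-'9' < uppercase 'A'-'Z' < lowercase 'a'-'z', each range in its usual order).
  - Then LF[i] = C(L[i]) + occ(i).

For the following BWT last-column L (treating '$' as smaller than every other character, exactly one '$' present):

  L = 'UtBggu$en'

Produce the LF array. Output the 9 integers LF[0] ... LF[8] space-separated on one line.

Answer: 2 7 1 4 5 8 0 3 6

Derivation:
Char counts: '$':1, 'B':1, 'U':1, 'e':1, 'g':2, 'n':1, 't':1, 'u':1
C (first-col start): C('$')=0, C('B')=1, C('U')=2, C('e')=3, C('g')=4, C('n')=6, C('t')=7, C('u')=8
L[0]='U': occ=0, LF[0]=C('U')+0=2+0=2
L[1]='t': occ=0, LF[1]=C('t')+0=7+0=7
L[2]='B': occ=0, LF[2]=C('B')+0=1+0=1
L[3]='g': occ=0, LF[3]=C('g')+0=4+0=4
L[4]='g': occ=1, LF[4]=C('g')+1=4+1=5
L[5]='u': occ=0, LF[5]=C('u')+0=8+0=8
L[6]='$': occ=0, LF[6]=C('$')+0=0+0=0
L[7]='e': occ=0, LF[7]=C('e')+0=3+0=3
L[8]='n': occ=0, LF[8]=C('n')+0=6+0=6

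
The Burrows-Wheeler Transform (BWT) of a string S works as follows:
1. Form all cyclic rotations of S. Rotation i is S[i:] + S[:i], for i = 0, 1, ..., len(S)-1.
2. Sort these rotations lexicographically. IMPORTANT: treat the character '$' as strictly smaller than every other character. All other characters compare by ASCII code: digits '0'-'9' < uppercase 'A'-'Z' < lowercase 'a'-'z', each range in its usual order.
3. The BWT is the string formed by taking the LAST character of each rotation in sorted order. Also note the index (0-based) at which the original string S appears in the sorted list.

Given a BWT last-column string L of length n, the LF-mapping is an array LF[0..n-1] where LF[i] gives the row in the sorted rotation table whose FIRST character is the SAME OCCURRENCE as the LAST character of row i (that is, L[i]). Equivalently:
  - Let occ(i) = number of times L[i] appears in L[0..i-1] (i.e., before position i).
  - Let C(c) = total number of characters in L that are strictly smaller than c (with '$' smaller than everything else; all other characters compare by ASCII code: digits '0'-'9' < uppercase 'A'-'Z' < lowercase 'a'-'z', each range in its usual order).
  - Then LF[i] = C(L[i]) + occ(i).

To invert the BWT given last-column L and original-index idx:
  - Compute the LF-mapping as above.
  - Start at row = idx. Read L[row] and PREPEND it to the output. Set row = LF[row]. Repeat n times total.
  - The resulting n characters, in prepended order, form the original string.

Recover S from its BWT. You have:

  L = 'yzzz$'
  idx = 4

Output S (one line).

Answer: zzzy$

Derivation:
LF mapping: 1 2 3 4 0
Walk LF starting at row 4, prepending L[row]:
  step 1: row=4, L[4]='$', prepend. Next row=LF[4]=0
  step 2: row=0, L[0]='y', prepend. Next row=LF[0]=1
  step 3: row=1, L[1]='z', prepend. Next row=LF[1]=2
  step 4: row=2, L[2]='z', prepend. Next row=LF[2]=3
  step 5: row=3, L[3]='z', prepend. Next row=LF[3]=4
Reversed output: zzzy$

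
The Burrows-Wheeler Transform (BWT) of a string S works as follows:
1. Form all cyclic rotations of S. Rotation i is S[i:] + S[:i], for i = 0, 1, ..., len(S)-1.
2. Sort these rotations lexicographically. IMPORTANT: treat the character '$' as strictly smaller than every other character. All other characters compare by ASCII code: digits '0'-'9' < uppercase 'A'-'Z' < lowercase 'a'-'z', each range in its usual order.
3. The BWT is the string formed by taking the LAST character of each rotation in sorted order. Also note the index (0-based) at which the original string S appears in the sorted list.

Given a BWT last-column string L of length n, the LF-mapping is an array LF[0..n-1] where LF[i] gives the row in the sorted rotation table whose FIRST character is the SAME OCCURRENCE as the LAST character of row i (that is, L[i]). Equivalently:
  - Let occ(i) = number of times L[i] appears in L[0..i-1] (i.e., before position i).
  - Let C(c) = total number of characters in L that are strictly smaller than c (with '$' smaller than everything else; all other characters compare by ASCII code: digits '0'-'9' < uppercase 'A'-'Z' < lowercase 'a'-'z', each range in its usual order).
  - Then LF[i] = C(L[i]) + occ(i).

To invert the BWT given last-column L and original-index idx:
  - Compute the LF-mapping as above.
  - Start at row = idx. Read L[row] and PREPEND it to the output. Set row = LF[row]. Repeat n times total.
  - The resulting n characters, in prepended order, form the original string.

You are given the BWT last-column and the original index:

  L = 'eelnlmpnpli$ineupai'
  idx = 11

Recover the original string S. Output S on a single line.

Answer: millenniupineapple$

Derivation:
LF mapping: 2 3 8 12 9 11 15 13 16 10 5 0 6 14 4 18 17 1 7
Walk LF starting at row 11, prepending L[row]:
  step 1: row=11, L[11]='$', prepend. Next row=LF[11]=0
  step 2: row=0, L[0]='e', prepend. Next row=LF[0]=2
  step 3: row=2, L[2]='l', prepend. Next row=LF[2]=8
  step 4: row=8, L[8]='p', prepend. Next row=LF[8]=16
  step 5: row=16, L[16]='p', prepend. Next row=LF[16]=17
  step 6: row=17, L[17]='a', prepend. Next row=LF[17]=1
  step 7: row=1, L[1]='e', prepend. Next row=LF[1]=3
  step 8: row=3, L[3]='n', prepend. Next row=LF[3]=12
  step 9: row=12, L[12]='i', prepend. Next row=LF[12]=6
  step 10: row=6, L[6]='p', prepend. Next row=LF[6]=15
  step 11: row=15, L[15]='u', prepend. Next row=LF[15]=18
  step 12: row=18, L[18]='i', prepend. Next row=LF[18]=7
  step 13: row=7, L[7]='n', prepend. Next row=LF[7]=13
  step 14: row=13, L[13]='n', prepend. Next row=LF[13]=14
  step 15: row=14, L[14]='e', prepend. Next row=LF[14]=4
  step 16: row=4, L[4]='l', prepend. Next row=LF[4]=9
  step 17: row=9, L[9]='l', prepend. Next row=LF[9]=10
  step 18: row=10, L[10]='i', prepend. Next row=LF[10]=5
  step 19: row=5, L[5]='m', prepend. Next row=LF[5]=11
Reversed output: millenniupineapple$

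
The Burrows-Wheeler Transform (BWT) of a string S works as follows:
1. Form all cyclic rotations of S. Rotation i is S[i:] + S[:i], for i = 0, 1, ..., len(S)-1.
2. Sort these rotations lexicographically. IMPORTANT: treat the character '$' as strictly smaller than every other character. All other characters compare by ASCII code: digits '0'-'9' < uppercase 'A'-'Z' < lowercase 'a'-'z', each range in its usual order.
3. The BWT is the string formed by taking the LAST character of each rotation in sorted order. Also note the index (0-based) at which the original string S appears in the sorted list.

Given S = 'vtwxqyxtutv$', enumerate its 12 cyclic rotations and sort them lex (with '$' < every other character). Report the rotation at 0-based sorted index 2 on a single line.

Answer: tutv$vtwxqyx

Derivation:
All 12 rotations (rotation i = S[i:]+S[:i]):
  rot[0] = vtwxqyxtutv$
  rot[1] = twxqyxtutv$v
  rot[2] = wxqyxtutv$vt
  rot[3] = xqyxtutv$vtw
  rot[4] = qyxtutv$vtwx
  rot[5] = yxtutv$vtwxq
  rot[6] = xtutv$vtwxqy
  rot[7] = tutv$vtwxqyx
  rot[8] = utv$vtwxqyxt
  rot[9] = tv$vtwxqyxtu
  rot[10] = v$vtwxqyxtut
  rot[11] = $vtwxqyxtutv
Sorted (with $ < everything):
  sorted[0] = $vtwxqyxtutv
  sorted[1] = qyxtutv$vtwx
  sorted[2] = tutv$vtwxqyx
  sorted[3] = tv$vtwxqyxtu
  sorted[4] = twxqyxtutv$v
  sorted[5] = utv$vtwxqyxt
  sorted[6] = v$vtwxqyxtut
  sorted[7] = vtwxqyxtutv$
  sorted[8] = wxqyxtutv$vt
  sorted[9] = xqyxtutv$vtw
  sorted[10] = xtutv$vtwxqy
  sorted[11] = yxtutv$vtwxq
sorted[2] = tutv$vtwxqyx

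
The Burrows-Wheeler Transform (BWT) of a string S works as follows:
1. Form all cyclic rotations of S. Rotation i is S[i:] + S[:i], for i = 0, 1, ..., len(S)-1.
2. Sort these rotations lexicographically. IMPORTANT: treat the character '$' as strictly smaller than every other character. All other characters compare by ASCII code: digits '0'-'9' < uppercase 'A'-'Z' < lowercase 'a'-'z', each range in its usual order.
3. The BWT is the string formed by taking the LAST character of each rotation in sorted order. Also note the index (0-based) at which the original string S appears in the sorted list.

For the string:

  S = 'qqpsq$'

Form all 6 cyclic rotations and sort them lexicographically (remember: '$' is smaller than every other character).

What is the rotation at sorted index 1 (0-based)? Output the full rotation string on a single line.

Answer: psq$qq

Derivation:
All 6 rotations (rotation i = S[i:]+S[:i]):
  rot[0] = qqpsq$
  rot[1] = qpsq$q
  rot[2] = psq$qq
  rot[3] = sq$qqp
  rot[4] = q$qqps
  rot[5] = $qqpsq
Sorted (with $ < everything):
  sorted[0] = $qqpsq
  sorted[1] = psq$qq
  sorted[2] = q$qqps
  sorted[3] = qpsq$q
  sorted[4] = qqpsq$
  sorted[5] = sq$qqp
sorted[1] = psq$qq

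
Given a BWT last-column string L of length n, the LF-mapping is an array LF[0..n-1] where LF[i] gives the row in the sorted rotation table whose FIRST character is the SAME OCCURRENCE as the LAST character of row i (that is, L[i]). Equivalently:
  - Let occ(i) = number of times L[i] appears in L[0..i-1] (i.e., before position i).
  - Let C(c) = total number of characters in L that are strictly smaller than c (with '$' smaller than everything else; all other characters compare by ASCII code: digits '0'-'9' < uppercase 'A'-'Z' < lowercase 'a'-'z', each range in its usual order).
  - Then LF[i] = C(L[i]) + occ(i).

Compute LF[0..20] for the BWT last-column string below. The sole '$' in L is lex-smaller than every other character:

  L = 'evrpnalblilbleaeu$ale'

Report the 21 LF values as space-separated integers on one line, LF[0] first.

Answer: 6 20 18 17 16 1 11 4 12 10 13 5 14 7 2 8 19 0 3 15 9

Derivation:
Char counts: '$':1, 'a':3, 'b':2, 'e':4, 'i':1, 'l':5, 'n':1, 'p':1, 'r':1, 'u':1, 'v':1
C (first-col start): C('$')=0, C('a')=1, C('b')=4, C('e')=6, C('i')=10, C('l')=11, C('n')=16, C('p')=17, C('r')=18, C('u')=19, C('v')=20
L[0]='e': occ=0, LF[0]=C('e')+0=6+0=6
L[1]='v': occ=0, LF[1]=C('v')+0=20+0=20
L[2]='r': occ=0, LF[2]=C('r')+0=18+0=18
L[3]='p': occ=0, LF[3]=C('p')+0=17+0=17
L[4]='n': occ=0, LF[4]=C('n')+0=16+0=16
L[5]='a': occ=0, LF[5]=C('a')+0=1+0=1
L[6]='l': occ=0, LF[6]=C('l')+0=11+0=11
L[7]='b': occ=0, LF[7]=C('b')+0=4+0=4
L[8]='l': occ=1, LF[8]=C('l')+1=11+1=12
L[9]='i': occ=0, LF[9]=C('i')+0=10+0=10
L[10]='l': occ=2, LF[10]=C('l')+2=11+2=13
L[11]='b': occ=1, LF[11]=C('b')+1=4+1=5
L[12]='l': occ=3, LF[12]=C('l')+3=11+3=14
L[13]='e': occ=1, LF[13]=C('e')+1=6+1=7
L[14]='a': occ=1, LF[14]=C('a')+1=1+1=2
L[15]='e': occ=2, LF[15]=C('e')+2=6+2=8
L[16]='u': occ=0, LF[16]=C('u')+0=19+0=19
L[17]='$': occ=0, LF[17]=C('$')+0=0+0=0
L[18]='a': occ=2, LF[18]=C('a')+2=1+2=3
L[19]='l': occ=4, LF[19]=C('l')+4=11+4=15
L[20]='e': occ=3, LF[20]=C('e')+3=6+3=9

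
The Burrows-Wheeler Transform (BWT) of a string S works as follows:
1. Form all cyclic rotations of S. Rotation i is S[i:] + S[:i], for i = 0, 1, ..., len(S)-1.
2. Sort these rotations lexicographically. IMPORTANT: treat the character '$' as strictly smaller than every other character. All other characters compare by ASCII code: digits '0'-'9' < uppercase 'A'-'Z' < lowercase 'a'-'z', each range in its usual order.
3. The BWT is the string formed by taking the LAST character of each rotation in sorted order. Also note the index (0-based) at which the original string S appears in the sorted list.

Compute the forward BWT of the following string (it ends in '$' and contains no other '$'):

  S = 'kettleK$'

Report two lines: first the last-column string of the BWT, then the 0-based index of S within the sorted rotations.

All 8 rotations (rotation i = S[i:]+S[:i]):
  rot[0] = kettleK$
  rot[1] = ettleK$k
  rot[2] = ttleK$ke
  rot[3] = tleK$ket
  rot[4] = leK$kett
  rot[5] = eK$kettl
  rot[6] = K$kettle
  rot[7] = $kettleK
Sorted (with $ < everything):
  sorted[0] = $kettleK  (last char: 'K')
  sorted[1] = K$kettle  (last char: 'e')
  sorted[2] = eK$kettl  (last char: 'l')
  sorted[3] = ettleK$k  (last char: 'k')
  sorted[4] = kettleK$  (last char: '$')
  sorted[5] = leK$kett  (last char: 't')
  sorted[6] = tleK$ket  (last char: 't')
  sorted[7] = ttleK$ke  (last char: 'e')
Last column: Kelk$tte
Original string S is at sorted index 4

Answer: Kelk$tte
4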